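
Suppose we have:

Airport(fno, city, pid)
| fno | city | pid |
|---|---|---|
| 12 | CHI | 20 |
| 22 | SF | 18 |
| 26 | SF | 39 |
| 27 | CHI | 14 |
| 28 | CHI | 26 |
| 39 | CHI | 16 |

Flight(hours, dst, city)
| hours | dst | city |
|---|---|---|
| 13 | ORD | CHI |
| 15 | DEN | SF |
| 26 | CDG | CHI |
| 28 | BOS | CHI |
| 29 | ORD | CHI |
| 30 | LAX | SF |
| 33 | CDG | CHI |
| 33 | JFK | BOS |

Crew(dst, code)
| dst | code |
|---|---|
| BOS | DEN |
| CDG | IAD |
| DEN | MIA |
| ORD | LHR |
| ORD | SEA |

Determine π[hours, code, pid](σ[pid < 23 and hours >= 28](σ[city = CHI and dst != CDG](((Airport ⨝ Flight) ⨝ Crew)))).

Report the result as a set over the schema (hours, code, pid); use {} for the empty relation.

{(28, DEN, 14), (28, DEN, 16), (28, DEN, 20), (29, LHR, 14), (29, LHR, 16), (29, LHR, 20), (29, SEA, 14), (29, SEA, 16), (29, SEA, 20)}

Natural join on city: {(12, CHI, 20, 13, ORD), (12, CHI, 20, 26, CDG), (12, CHI, 20, 28, BOS), (12, CHI, 20, 29, ORD), (12, CHI, 20, 33, CDG), (22, SF, 18, 15, DEN), (22, SF, 18, 30, LAX), (26, SF, 39, 15, DEN), (26, SF, 39, 30, LAX), (27, CHI, 14, 13, ORD), (27, CHI, 14, 26, CDG), (27, CHI, 14, 28, BOS), (27, CHI, 14, 29, ORD), (27, CHI, 14, 33, CDG), (28, CHI, 26, 13, ORD), (28, CHI, 26, 26, CDG), (28, CHI, 26, 28, BOS), (28, CHI, 26, 29, ORD), (28, CHI, 26, 33, CDG), (39, CHI, 16, 13, ORD), (39, CHI, 16, 26, CDG), (39, CHI, 16, 28, BOS), (39, CHI, 16, 29, ORD), (39, CHI, 16, 33, CDG)}
Natural join on dst: {(12, CHI, 20, 13, ORD, LHR), (12, CHI, 20, 13, ORD, SEA), (12, CHI, 20, 26, CDG, IAD), (12, CHI, 20, 28, BOS, DEN), (12, CHI, 20, 29, ORD, LHR), (12, CHI, 20, 29, ORD, SEA), (12, CHI, 20, 33, CDG, IAD), (22, SF, 18, 15, DEN, MIA), (26, SF, 39, 15, DEN, MIA), (27, CHI, 14, 13, ORD, LHR), (27, CHI, 14, 13, ORD, SEA), (27, CHI, 14, 26, CDG, IAD), (27, CHI, 14, 28, BOS, DEN), (27, CHI, 14, 29, ORD, LHR), (27, CHI, 14, 29, ORD, SEA), (27, CHI, 14, 33, CDG, IAD), (28, CHI, 26, 13, ORD, LHR), (28, CHI, 26, 13, ORD, SEA), (28, CHI, 26, 26, CDG, IAD), (28, CHI, 26, 28, BOS, DEN), (28, CHI, 26, 29, ORD, LHR), (28, CHI, 26, 29, ORD, SEA), (28, CHI, 26, 33, CDG, IAD), (39, CHI, 16, 13, ORD, LHR), (39, CHI, 16, 13, ORD, SEA), (39, CHI, 16, 26, CDG, IAD), (39, CHI, 16, 28, BOS, DEN), (39, CHI, 16, 29, ORD, LHR), (39, CHI, 16, 29, ORD, SEA), (39, CHI, 16, 33, CDG, IAD)}
σ[city = CHI and dst != CDG]: keep tuples satisfying city = CHI and dst != CDG → {(12, CHI, 20, 13, ORD, LHR), (12, CHI, 20, 13, ORD, SEA), (12, CHI, 20, 28, BOS, DEN), (12, CHI, 20, 29, ORD, LHR), (12, CHI, 20, 29, ORD, SEA), (27, CHI, 14, 13, ORD, LHR), (27, CHI, 14, 13, ORD, SEA), (27, CHI, 14, 28, BOS, DEN), (27, CHI, 14, 29, ORD, LHR), (27, CHI, 14, 29, ORD, SEA), (28, CHI, 26, 13, ORD, LHR), (28, CHI, 26, 13, ORD, SEA), (28, CHI, 26, 28, BOS, DEN), (28, CHI, 26, 29, ORD, LHR), (28, CHI, 26, 29, ORD, SEA), (39, CHI, 16, 13, ORD, LHR), (39, CHI, 16, 13, ORD, SEA), (39, CHI, 16, 28, BOS, DEN), (39, CHI, 16, 29, ORD, LHR), (39, CHI, 16, 29, ORD, SEA)}
σ[pid < 23 and hours >= 28]: keep tuples satisfying pid < 23 and hours >= 28 → {(12, CHI, 20, 28, BOS, DEN), (12, CHI, 20, 29, ORD, LHR), (12, CHI, 20, 29, ORD, SEA), (27, CHI, 14, 28, BOS, DEN), (27, CHI, 14, 29, ORD, LHR), (27, CHI, 14, 29, ORD, SEA), (39, CHI, 16, 28, BOS, DEN), (39, CHI, 16, 29, ORD, LHR), (39, CHI, 16, 29, ORD, SEA)}
π_{hours, code, pid} gives {(28, DEN, 14), (28, DEN, 16), (28, DEN, 20), (29, LHR, 14), (29, LHR, 16), (29, LHR, 20), (29, SEA, 14), (29, SEA, 16), (29, SEA, 20)}.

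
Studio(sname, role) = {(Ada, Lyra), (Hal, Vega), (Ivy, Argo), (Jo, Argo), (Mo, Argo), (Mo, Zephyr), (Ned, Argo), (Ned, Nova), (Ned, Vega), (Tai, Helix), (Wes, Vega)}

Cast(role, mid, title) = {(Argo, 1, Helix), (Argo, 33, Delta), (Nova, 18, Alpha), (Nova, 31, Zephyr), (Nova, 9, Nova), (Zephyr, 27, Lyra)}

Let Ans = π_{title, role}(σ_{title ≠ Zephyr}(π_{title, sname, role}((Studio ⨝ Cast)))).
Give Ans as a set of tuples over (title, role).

Natural join on role: {(Ivy, Argo, 1, Helix), (Ivy, Argo, 33, Delta), (Jo, Argo, 1, Helix), (Jo, Argo, 33, Delta), (Mo, Argo, 1, Helix), (Mo, Argo, 33, Delta), (Mo, Zephyr, 27, Lyra), (Ned, Argo, 1, Helix), (Ned, Argo, 33, Delta), (Ned, Nova, 18, Alpha), (Ned, Nova, 31, Zephyr), (Ned, Nova, 9, Nova)}
π[title, sname, role]: project onto (title, sname, role) → {(Alpha, Ned, Nova), (Delta, Ivy, Argo), (Delta, Jo, Argo), (Delta, Mo, Argo), (Delta, Ned, Argo), (Helix, Ivy, Argo), (Helix, Jo, Argo), (Helix, Mo, Argo), (Helix, Ned, Argo), (Lyra, Mo, Zephyr), (Nova, Ned, Nova), (Zephyr, Ned, Nova)}
Filtering on title ≠ Zephyr leaves {(Alpha, Ned, Nova), (Delta, Ivy, Argo), (Delta, Jo, Argo), (Delta, Mo, Argo), (Delta, Ned, Argo), (Helix, Ivy, Argo), (Helix, Jo, Argo), (Helix, Mo, Argo), (Helix, Ned, Argo), (Lyra, Mo, Zephyr), (Nova, Ned, Nova)}.
π[title, role]: project onto (title, role) (6 duplicate(s) eliminated) → {(Alpha, Nova), (Delta, Argo), (Helix, Argo), (Lyra, Zephyr), (Nova, Nova)}

{(Alpha, Nova), (Delta, Argo), (Helix, Argo), (Lyra, Zephyr), (Nova, Nova)}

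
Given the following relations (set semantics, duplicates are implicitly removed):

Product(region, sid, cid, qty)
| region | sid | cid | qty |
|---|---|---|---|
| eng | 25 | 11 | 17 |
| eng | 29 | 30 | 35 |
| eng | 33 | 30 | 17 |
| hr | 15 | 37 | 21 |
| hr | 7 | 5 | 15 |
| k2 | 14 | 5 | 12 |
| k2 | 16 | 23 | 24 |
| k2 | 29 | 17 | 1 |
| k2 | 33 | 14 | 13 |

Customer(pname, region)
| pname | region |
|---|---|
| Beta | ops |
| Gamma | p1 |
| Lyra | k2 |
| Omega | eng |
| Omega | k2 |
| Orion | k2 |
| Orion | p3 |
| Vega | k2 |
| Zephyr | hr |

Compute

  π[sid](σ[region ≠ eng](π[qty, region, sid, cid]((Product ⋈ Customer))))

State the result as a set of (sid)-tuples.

{14, 15, 16, 29, 33, 7}

Natural join on region: {(eng, 25, 11, 17, Omega), (eng, 29, 30, 35, Omega), (eng, 33, 30, 17, Omega), (hr, 15, 37, 21, Zephyr), (hr, 7, 5, 15, Zephyr), (k2, 14, 5, 12, Lyra), (k2, 14, 5, 12, Omega), (k2, 14, 5, 12, Orion), (k2, 14, 5, 12, Vega), (k2, 16, 23, 24, Lyra), (k2, 16, 23, 24, Omega), (k2, 16, 23, 24, Orion), (k2, 16, 23, 24, Vega), (k2, 29, 17, 1, Lyra), (k2, 29, 17, 1, Omega), (k2, 29, 17, 1, Orion), (k2, 29, 17, 1, Vega), (k2, 33, 14, 13, Lyra), (k2, 33, 14, 13, Omega), (k2, 33, 14, 13, Orion), (k2, 33, 14, 13, Vega)}
π[qty, region, sid, cid]: project onto (qty, region, sid, cid) (12 duplicate(s) eliminated) → {(1, k2, 29, 17), (12, k2, 14, 5), (13, k2, 33, 14), (15, hr, 7, 5), (17, eng, 25, 11), (17, eng, 33, 30), (21, hr, 15, 37), (24, k2, 16, 23), (35, eng, 29, 30)}
σ[region ≠ eng]: keep tuples satisfying region ≠ eng → {(1, k2, 29, 17), (12, k2, 14, 5), (13, k2, 33, 14), (15, hr, 7, 5), (21, hr, 15, 37), (24, k2, 16, 23)}
π[sid]: project onto (sid) → {14, 15, 16, 29, 33, 7}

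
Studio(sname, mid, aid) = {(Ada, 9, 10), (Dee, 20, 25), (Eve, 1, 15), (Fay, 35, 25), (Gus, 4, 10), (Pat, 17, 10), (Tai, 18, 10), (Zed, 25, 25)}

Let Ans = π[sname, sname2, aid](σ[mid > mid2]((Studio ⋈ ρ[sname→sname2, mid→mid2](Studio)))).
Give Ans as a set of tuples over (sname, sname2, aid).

{(Ada, Gus, 10), (Fay, Dee, 25), (Fay, Zed, 25), (Pat, Ada, 10), (Pat, Gus, 10), (Tai, Ada, 10), (Tai, Gus, 10), (Tai, Pat, 10), (Zed, Dee, 25)}

ρ[sname→sname2, mid→mid2]: schema becomes (sname2, mid2, aid); tuples unchanged.
Studio ⋈ ρ[sname→sname2, mid→mid2](Studio) (natural join on aid): {(Ada, 9, 10, Ada, 9), (Ada, 9, 10, Gus, 4), (Ada, 9, 10, Pat, 17), (Ada, 9, 10, Tai, 18), (Dee, 20, 25, Dee, 20), (Dee, 20, 25, Fay, 35), (Dee, 20, 25, Zed, 25), (Eve, 1, 15, Eve, 1), (Fay, 35, 25, Dee, 20), (Fay, 35, 25, Fay, 35), (Fay, 35, 25, Zed, 25), (Gus, 4, 10, Ada, 9), (Gus, 4, 10, Gus, 4), (Gus, 4, 10, Pat, 17), (Gus, 4, 10, Tai, 18), (Pat, 17, 10, Ada, 9), (Pat, 17, 10, Gus, 4), (Pat, 17, 10, Pat, 17), (Pat, 17, 10, Tai, 18), (Tai, 18, 10, Ada, 9), (Tai, 18, 10, Gus, 4), (Tai, 18, 10, Pat, 17), (Tai, 18, 10, Tai, 18), (Zed, 25, 25, Dee, 20), (Zed, 25, 25, Fay, 35), (Zed, 25, 25, Zed, 25)}
Filtering on mid > mid2 leaves {(Ada, 9, 10, Gus, 4), (Fay, 35, 25, Dee, 20), (Fay, 35, 25, Zed, 25), (Pat, 17, 10, Ada, 9), (Pat, 17, 10, Gus, 4), (Tai, 18, 10, Ada, 9), (Tai, 18, 10, Gus, 4), (Tai, 18, 10, Pat, 17), (Zed, 25, 25, Dee, 20)}.
Projecting to sname, sname2, aid: {(Ada, Gus, 10), (Fay, Dee, 25), (Fay, Zed, 25), (Pat, Ada, 10), (Pat, Gus, 10), (Tai, Ada, 10), (Tai, Gus, 10), (Tai, Pat, 10), (Zed, Dee, 25)}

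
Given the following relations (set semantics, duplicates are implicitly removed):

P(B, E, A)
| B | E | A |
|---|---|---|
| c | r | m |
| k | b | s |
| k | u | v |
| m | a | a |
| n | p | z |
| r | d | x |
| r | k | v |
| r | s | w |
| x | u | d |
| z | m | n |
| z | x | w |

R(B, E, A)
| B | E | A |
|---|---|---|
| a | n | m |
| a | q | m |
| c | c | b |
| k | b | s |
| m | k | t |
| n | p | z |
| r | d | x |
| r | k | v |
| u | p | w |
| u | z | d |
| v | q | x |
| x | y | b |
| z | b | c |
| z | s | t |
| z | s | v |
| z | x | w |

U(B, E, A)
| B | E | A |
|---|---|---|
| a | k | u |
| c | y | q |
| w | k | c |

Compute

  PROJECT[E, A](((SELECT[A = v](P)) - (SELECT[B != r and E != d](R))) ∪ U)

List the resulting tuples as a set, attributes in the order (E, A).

Apply σ_{A = v}; surviving tuples: {(k, u, v), (r, k, v)}
Apply σ_{B != r and E != d}; surviving tuples: {(a, n, m), (a, q, m), (c, c, b), (k, b, s), (m, k, t), (n, p, z), (u, p, w), (u, z, d), (v, q, x), (x, y, b), (z, b, c), (z, s, t), (z, s, v), (z, x, w)}
Difference: {(k, u, v), (r, k, v)} with {(a, n, m), (a, q, m), (c, c, b), (k, b, s), (m, k, t), (n, p, z), (u, p, w), (u, z, d), (v, q, x), (x, y, b), (z, b, c), (z, s, t), (z, s, v), (z, x, w)} → {(k, u, v), (r, k, v)}
Union: {(k, u, v), (r, k, v)} with {(a, k, u), (c, y, q), (w, k, c)} → {(a, k, u), (c, y, q), (k, u, v), (r, k, v), (w, k, c)}
Keep only column(s) E, A: {(k, c), (k, u), (k, v), (u, v), (y, q)}

{(k, c), (k, u), (k, v), (u, v), (y, q)}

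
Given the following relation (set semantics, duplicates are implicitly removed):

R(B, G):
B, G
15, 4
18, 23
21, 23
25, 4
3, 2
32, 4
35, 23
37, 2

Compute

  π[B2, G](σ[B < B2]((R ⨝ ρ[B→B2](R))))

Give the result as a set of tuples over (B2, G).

{(21, 23), (25, 4), (32, 4), (35, 23), (37, 2)}

ρ[B→B2]: schema becomes (B2, G); tuples unchanged.
Natural join on G: {(15, 4, 15), (15, 4, 25), (15, 4, 32), (18, 23, 18), (18, 23, 21), (18, 23, 35), (21, 23, 18), (21, 23, 21), (21, 23, 35), (25, 4, 15), (25, 4, 25), (25, 4, 32), (3, 2, 3), (3, 2, 37), (32, 4, 15), (32, 4, 25), (32, 4, 32), (35, 23, 18), (35, 23, 21), (35, 23, 35), (37, 2, 3), (37, 2, 37)}
σ[B < B2]: keep tuples satisfying B < B2 → {(15, 4, 25), (15, 4, 32), (18, 23, 21), (18, 23, 35), (21, 23, 35), (25, 4, 32), (3, 2, 37)}
Projecting to B2, G (2 duplicate(s) eliminated): {(21, 23), (25, 4), (32, 4), (35, 23), (37, 2)}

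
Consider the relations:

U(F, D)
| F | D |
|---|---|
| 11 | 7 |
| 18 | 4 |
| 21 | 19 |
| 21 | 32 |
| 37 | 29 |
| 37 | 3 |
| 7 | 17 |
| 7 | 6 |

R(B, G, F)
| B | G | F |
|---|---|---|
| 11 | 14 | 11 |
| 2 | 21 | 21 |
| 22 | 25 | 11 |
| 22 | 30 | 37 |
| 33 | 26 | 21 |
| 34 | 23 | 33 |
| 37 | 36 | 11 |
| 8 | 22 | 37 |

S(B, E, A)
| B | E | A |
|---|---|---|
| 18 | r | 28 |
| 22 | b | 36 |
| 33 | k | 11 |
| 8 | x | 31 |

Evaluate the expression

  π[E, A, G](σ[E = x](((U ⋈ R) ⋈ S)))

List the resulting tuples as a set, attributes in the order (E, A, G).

{(x, 31, 22)}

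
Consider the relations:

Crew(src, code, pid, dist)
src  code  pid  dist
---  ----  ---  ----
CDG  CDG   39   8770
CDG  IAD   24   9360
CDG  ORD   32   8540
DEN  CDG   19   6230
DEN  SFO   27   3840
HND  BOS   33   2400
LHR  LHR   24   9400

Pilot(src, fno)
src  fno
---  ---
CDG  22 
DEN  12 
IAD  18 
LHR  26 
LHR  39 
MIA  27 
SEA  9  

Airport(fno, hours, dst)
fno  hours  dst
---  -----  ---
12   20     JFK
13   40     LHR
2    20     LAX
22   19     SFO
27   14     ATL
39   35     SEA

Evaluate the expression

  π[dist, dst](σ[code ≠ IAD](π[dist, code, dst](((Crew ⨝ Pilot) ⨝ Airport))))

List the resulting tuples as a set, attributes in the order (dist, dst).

Natural join on src: {(CDG, CDG, 39, 8770, 22), (CDG, IAD, 24, 9360, 22), (CDG, ORD, 32, 8540, 22), (DEN, CDG, 19, 6230, 12), (DEN, SFO, 27, 3840, 12), (LHR, LHR, 24, 9400, 26), (LHR, LHR, 24, 9400, 39)}
Natural join on fno: {(CDG, CDG, 39, 8770, 22, 19, SFO), (CDG, IAD, 24, 9360, 22, 19, SFO), (CDG, ORD, 32, 8540, 22, 19, SFO), (DEN, CDG, 19, 6230, 12, 20, JFK), (DEN, SFO, 27, 3840, 12, 20, JFK), (LHR, LHR, 24, 9400, 39, 35, SEA)}
Projecting to dist, code, dst: {(3840, SFO, JFK), (6230, CDG, JFK), (8540, ORD, SFO), (8770, CDG, SFO), (9360, IAD, SFO), (9400, LHR, SEA)}
Selection code ≠ IAD: {(3840, SFO, JFK), (6230, CDG, JFK), (8540, ORD, SFO), (8770, CDG, SFO), (9400, LHR, SEA)}
Projecting to dist, dst: {(3840, JFK), (6230, JFK), (8540, SFO), (8770, SFO), (9400, SEA)}

{(3840, JFK), (6230, JFK), (8540, SFO), (8770, SFO), (9400, SEA)}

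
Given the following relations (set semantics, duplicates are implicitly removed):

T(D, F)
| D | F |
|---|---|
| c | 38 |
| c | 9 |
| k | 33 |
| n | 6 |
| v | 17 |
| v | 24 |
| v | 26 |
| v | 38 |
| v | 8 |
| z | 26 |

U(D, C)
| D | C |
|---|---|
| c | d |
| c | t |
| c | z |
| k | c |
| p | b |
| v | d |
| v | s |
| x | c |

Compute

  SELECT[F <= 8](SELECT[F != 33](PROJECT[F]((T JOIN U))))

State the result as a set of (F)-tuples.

Natural join on D: {(c, 38, d), (c, 38, t), (c, 38, z), (c, 9, d), (c, 9, t), (c, 9, z), (k, 33, c), (v, 17, d), (v, 17, s), (v, 24, d), (v, 24, s), (v, 26, d), (v, 26, s), (v, 38, d), (v, 38, s), (v, 8, d), (v, 8, s)}
Projecting to F (10 duplicate(s) eliminated): {17, 24, 26, 33, 38, 8, 9}
σ[F != 33]: keep tuples satisfying F != 33 → {17, 24, 26, 38, 8, 9}
σ[F <= 8]: keep tuples satisfying F <= 8 → {8}

{8}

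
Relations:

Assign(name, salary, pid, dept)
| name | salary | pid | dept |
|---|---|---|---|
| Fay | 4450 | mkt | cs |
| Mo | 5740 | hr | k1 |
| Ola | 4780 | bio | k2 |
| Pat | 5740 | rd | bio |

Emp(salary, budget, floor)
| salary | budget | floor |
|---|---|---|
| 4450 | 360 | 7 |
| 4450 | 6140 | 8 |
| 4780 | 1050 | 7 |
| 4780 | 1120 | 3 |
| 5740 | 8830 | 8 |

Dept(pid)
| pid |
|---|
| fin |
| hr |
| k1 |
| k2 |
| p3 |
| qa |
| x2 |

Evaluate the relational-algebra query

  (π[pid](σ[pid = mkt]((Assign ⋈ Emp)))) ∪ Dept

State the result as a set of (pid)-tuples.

{fin, hr, k1, k2, mkt, p3, qa, x2}

Natural join on salary: {(Fay, 4450, mkt, cs, 360, 7), (Fay, 4450, mkt, cs, 6140, 8), (Mo, 5740, hr, k1, 8830, 8), (Ola, 4780, bio, k2, 1050, 7), (Ola, 4780, bio, k2, 1120, 3), (Pat, 5740, rd, bio, 8830, 8)}
Filtering on pid = mkt leaves {(Fay, 4450, mkt, cs, 360, 7), (Fay, 4450, mkt, cs, 6140, 8)}.
Projecting to pid (1 duplicate(s) eliminated): {mkt}
Union: {mkt} with {fin, hr, k1, k2, p3, qa, x2} → {fin, hr, k1, k2, mkt, p3, qa, x2}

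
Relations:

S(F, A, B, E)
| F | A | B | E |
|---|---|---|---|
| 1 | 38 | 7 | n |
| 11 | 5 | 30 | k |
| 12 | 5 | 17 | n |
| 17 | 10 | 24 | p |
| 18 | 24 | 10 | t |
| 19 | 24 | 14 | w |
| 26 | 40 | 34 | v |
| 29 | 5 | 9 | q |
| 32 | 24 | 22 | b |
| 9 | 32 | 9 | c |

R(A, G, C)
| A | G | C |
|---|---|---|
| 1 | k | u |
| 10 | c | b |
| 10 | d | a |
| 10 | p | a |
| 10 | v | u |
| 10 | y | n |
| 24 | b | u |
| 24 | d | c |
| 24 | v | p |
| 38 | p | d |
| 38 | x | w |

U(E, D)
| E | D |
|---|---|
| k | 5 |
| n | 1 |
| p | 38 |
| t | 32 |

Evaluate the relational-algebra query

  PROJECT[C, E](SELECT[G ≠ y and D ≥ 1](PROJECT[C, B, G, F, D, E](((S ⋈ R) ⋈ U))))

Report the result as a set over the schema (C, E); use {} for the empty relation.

Natural join on A: {(1, 38, 7, n, p, d), (1, 38, 7, n, x, w), (17, 10, 24, p, c, b), (17, 10, 24, p, d, a), (17, 10, 24, p, p, a), (17, 10, 24, p, v, u), (17, 10, 24, p, y, n), (18, 24, 10, t, b, u), (18, 24, 10, t, d, c), (18, 24, 10, t, v, p), (19, 24, 14, w, b, u), (19, 24, 14, w, d, c), (19, 24, 14, w, v, p), (32, 24, 22, b, b, u), (32, 24, 22, b, d, c), (32, 24, 22, b, v, p)}
Natural join on E: {(1, 38, 7, n, p, d, 1), (1, 38, 7, n, x, w, 1), (17, 10, 24, p, c, b, 38), (17, 10, 24, p, d, a, 38), (17, 10, 24, p, p, a, 38), (17, 10, 24, p, v, u, 38), (17, 10, 24, p, y, n, 38), (18, 24, 10, t, b, u, 32), (18, 24, 10, t, d, c, 32), (18, 24, 10, t, v, p, 32)}
π[C, B, G, F, D, E]: project onto (C, B, G, F, D, E) → {(a, 24, d, 17, 38, p), (a, 24, p, 17, 38, p), (b, 24, c, 17, 38, p), (c, 10, d, 18, 32, t), (d, 7, p, 1, 1, n), (n, 24, y, 17, 38, p), (p, 10, v, 18, 32, t), (u, 10, b, 18, 32, t), (u, 24, v, 17, 38, p), (w, 7, x, 1, 1, n)}
Selection G ≠ y and D ≥ 1: {(a, 24, d, 17, 38, p), (a, 24, p, 17, 38, p), (b, 24, c, 17, 38, p), (c, 10, d, 18, 32, t), (d, 7, p, 1, 1, n), (p, 10, v, 18, 32, t), (u, 10, b, 18, 32, t), (u, 24, v, 17, 38, p), (w, 7, x, 1, 1, n)}
π[C, E]: project onto (C, E) (1 duplicate(s) eliminated) → {(a, p), (b, p), (c, t), (d, n), (p, t), (u, p), (u, t), (w, n)}

{(a, p), (b, p), (c, t), (d, n), (p, t), (u, p), (u, t), (w, n)}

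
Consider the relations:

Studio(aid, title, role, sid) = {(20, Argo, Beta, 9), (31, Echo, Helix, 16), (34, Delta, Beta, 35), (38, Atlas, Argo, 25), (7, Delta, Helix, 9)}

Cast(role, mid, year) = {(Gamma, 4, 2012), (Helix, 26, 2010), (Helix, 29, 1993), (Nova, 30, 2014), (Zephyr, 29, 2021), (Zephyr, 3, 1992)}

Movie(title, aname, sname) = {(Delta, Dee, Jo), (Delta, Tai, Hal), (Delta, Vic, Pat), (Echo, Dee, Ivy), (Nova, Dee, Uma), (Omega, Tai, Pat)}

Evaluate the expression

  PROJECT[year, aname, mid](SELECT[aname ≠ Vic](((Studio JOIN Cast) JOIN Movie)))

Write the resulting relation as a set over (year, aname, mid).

Studio ⋈ Cast (natural join on role): {(31, Echo, Helix, 16, 26, 2010), (31, Echo, Helix, 16, 29, 1993), (7, Delta, Helix, 9, 26, 2010), (7, Delta, Helix, 9, 29, 1993)}
(Studio JOIN Cast) ⋈ Movie (natural join on title): {(31, Echo, Helix, 16, 26, 2010, Dee, Ivy), (31, Echo, Helix, 16, 29, 1993, Dee, Ivy), (7, Delta, Helix, 9, 26, 2010, Dee, Jo), (7, Delta, Helix, 9, 26, 2010, Tai, Hal), (7, Delta, Helix, 9, 26, 2010, Vic, Pat), (7, Delta, Helix, 9, 29, 1993, Dee, Jo), (7, Delta, Helix, 9, 29, 1993, Tai, Hal), (7, Delta, Helix, 9, 29, 1993, Vic, Pat)}
Apply σ_{aname ≠ Vic}; surviving tuples: {(31, Echo, Helix, 16, 26, 2010, Dee, Ivy), (31, Echo, Helix, 16, 29, 1993, Dee, Ivy), (7, Delta, Helix, 9, 26, 2010, Dee, Jo), (7, Delta, Helix, 9, 26, 2010, Tai, Hal), (7, Delta, Helix, 9, 29, 1993, Dee, Jo), (7, Delta, Helix, 9, 29, 1993, Tai, Hal)}
Projecting to year, aname, mid (2 duplicate(s) eliminated): {(1993, Dee, 29), (1993, Tai, 29), (2010, Dee, 26), (2010, Tai, 26)}

{(1993, Dee, 29), (1993, Tai, 29), (2010, Dee, 26), (2010, Tai, 26)}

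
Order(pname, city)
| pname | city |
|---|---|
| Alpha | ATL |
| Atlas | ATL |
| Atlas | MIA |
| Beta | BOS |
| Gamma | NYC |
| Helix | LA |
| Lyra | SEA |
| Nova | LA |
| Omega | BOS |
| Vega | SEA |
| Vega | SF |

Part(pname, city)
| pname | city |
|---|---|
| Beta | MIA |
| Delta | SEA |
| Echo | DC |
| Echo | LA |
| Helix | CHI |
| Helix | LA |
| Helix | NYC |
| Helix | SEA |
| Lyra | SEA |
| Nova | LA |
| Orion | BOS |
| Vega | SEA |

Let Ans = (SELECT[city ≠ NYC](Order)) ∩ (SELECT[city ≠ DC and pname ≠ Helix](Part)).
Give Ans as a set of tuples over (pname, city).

Filtering on city ≠ NYC leaves {(Alpha, ATL), (Atlas, ATL), (Atlas, MIA), (Beta, BOS), (Helix, LA), (Lyra, SEA), (Nova, LA), (Omega, BOS), (Vega, SEA), (Vega, SF)}.
Filtering on city ≠ DC and pname ≠ Helix leaves {(Beta, MIA), (Delta, SEA), (Echo, LA), (Lyra, SEA), (Nova, LA), (Orion, BOS), (Vega, SEA)}.
Taking the intersection: {(Lyra, SEA), (Nova, LA), (Vega, SEA)}

{(Lyra, SEA), (Nova, LA), (Vega, SEA)}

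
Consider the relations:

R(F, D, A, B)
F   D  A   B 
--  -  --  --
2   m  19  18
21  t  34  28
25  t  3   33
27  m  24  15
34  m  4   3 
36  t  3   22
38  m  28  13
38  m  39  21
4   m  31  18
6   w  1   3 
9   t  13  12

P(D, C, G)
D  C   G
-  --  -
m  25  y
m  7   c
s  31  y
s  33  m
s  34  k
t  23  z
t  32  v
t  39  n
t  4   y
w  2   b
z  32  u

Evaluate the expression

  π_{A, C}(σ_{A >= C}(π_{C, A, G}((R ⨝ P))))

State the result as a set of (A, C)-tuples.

{(13, 4), (19, 7), (24, 7), (28, 25), (28, 7), (31, 25), (31, 7), (34, 23), (34, 32), (34, 4), (39, 25), (39, 7)}

Joining R and P on D yields {(2, m, 19, 18, 25, y), (2, m, 19, 18, 7, c), (21, t, 34, 28, 23, z), (21, t, 34, 28, 32, v), (21, t, 34, 28, 39, n), (21, t, 34, 28, 4, y), (25, t, 3, 33, 23, z), (25, t, 3, 33, 32, v), (25, t, 3, 33, 39, n), (25, t, 3, 33, 4, y), (27, m, 24, 15, 25, y), (27, m, 24, 15, 7, c), (34, m, 4, 3, 25, y), (34, m, 4, 3, 7, c), (36, t, 3, 22, 23, z), (36, t, 3, 22, 32, v), (36, t, 3, 22, 39, n), (36, t, 3, 22, 4, y), (38, m, 28, 13, 25, y), (38, m, 28, 13, 7, c), (38, m, 39, 21, 25, y), (38, m, 39, 21, 7, c), (4, m, 31, 18, 25, y), (4, m, 31, 18, 7, c), (6, w, 1, 3, 2, b), (9, t, 13, 12, 23, z), (9, t, 13, 12, 32, v), (9, t, 13, 12, 39, n), (9, t, 13, 12, 4, y)}.
π[C, A, G]: project onto (C, A, G) (4 duplicate(s) eliminated) → {(2, 1, b), (23, 13, z), (23, 3, z), (23, 34, z), (25, 19, y), (25, 24, y), (25, 28, y), (25, 31, y), (25, 39, y), (25, 4, y), (32, 13, v), (32, 3, v), (32, 34, v), (39, 13, n), (39, 3, n), (39, 34, n), (4, 13, y), (4, 3, y), (4, 34, y), (7, 19, c), (7, 24, c), (7, 28, c), (7, 31, c), (7, 39, c), (7, 4, c)}
Filtering on A >= C leaves {(23, 34, z), (25, 28, y), (25, 31, y), (25, 39, y), (32, 34, v), (4, 13, y), (4, 34, y), (7, 19, c), (7, 24, c), (7, 28, c), (7, 31, c), (7, 39, c)}.
π[A, C]: project onto (A, C) → {(13, 4), (19, 7), (24, 7), (28, 25), (28, 7), (31, 25), (31, 7), (34, 23), (34, 32), (34, 4), (39, 25), (39, 7)}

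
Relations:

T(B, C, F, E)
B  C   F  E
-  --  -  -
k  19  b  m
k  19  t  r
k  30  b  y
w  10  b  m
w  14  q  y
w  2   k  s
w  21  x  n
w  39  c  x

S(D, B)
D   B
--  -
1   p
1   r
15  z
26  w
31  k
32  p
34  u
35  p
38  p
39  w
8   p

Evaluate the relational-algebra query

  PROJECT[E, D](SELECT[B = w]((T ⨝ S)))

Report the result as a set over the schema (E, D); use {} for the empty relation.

T ⋈ S (natural join on B): {(k, 19, b, m, 31), (k, 19, t, r, 31), (k, 30, b, y, 31), (w, 10, b, m, 26), (w, 10, b, m, 39), (w, 14, q, y, 26), (w, 14, q, y, 39), (w, 2, k, s, 26), (w, 2, k, s, 39), (w, 21, x, n, 26), (w, 21, x, n, 39), (w, 39, c, x, 26), (w, 39, c, x, 39)}
Filtering on B = w leaves {(w, 10, b, m, 26), (w, 10, b, m, 39), (w, 14, q, y, 26), (w, 14, q, y, 39), (w, 2, k, s, 26), (w, 2, k, s, 39), (w, 21, x, n, 26), (w, 21, x, n, 39), (w, 39, c, x, 26), (w, 39, c, x, 39)}.
π_{E, D} gives {(m, 26), (m, 39), (n, 26), (n, 39), (s, 26), (s, 39), (x, 26), (x, 39), (y, 26), (y, 39)}.

{(m, 26), (m, 39), (n, 26), (n, 39), (s, 26), (s, 39), (x, 26), (x, 39), (y, 26), (y, 39)}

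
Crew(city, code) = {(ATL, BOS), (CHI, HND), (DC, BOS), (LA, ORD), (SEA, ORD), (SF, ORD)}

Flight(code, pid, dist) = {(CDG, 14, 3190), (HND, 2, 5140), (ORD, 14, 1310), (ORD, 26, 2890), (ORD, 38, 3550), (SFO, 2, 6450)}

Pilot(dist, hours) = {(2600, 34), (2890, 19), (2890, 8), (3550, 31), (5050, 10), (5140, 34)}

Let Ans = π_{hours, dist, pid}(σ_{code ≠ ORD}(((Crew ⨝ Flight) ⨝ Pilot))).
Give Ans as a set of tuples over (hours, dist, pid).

{(34, 5140, 2)}

Joining Crew and Flight on code yields {(CHI, HND, 2, 5140), (LA, ORD, 14, 1310), (LA, ORD, 26, 2890), (LA, ORD, 38, 3550), (SEA, ORD, 14, 1310), (SEA, ORD, 26, 2890), (SEA, ORD, 38, 3550), (SF, ORD, 14, 1310), (SF, ORD, 26, 2890), (SF, ORD, 38, 3550)}.
Joining (Crew ⨝ Flight) and Pilot on dist yields {(CHI, HND, 2, 5140, 34), (LA, ORD, 26, 2890, 19), (LA, ORD, 26, 2890, 8), (LA, ORD, 38, 3550, 31), (SEA, ORD, 26, 2890, 19), (SEA, ORD, 26, 2890, 8), (SEA, ORD, 38, 3550, 31), (SF, ORD, 26, 2890, 19), (SF, ORD, 26, 2890, 8), (SF, ORD, 38, 3550, 31)}.
Apply σ_{code ≠ ORD}; surviving tuples: {(CHI, HND, 2, 5140, 34)}
π_{hours, dist, pid} gives {(34, 5140, 2)}.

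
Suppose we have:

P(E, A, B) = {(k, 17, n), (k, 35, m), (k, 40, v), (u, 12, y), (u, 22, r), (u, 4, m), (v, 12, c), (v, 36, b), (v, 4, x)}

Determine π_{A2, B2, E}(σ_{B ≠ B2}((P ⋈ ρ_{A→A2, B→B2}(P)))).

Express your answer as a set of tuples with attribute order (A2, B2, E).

{(12, c, v), (12, y, u), (17, n, k), (22, r, u), (35, m, k), (36, b, v), (4, m, u), (4, x, v), (40, v, k)}

ρ[A→A2, B→B2]: schema becomes (E, A2, B2); tuples unchanged.
Natural join on E: {(k, 17, n, 17, n), (k, 17, n, 35, m), (k, 17, n, 40, v), (k, 35, m, 17, n), (k, 35, m, 35, m), (k, 35, m, 40, v), (k, 40, v, 17, n), (k, 40, v, 35, m), (k, 40, v, 40, v), (u, 12, y, 12, y), (u, 12, y, 22, r), (u, 12, y, 4, m), (u, 22, r, 12, y), (u, 22, r, 22, r), (u, 22, r, 4, m), (u, 4, m, 12, y), (u, 4, m, 22, r), (u, 4, m, 4, m), (v, 12, c, 12, c), (v, 12, c, 36, b), (v, 12, c, 4, x), (v, 36, b, 12, c), (v, 36, b, 36, b), (v, 36, b, 4, x), (v, 4, x, 12, c), (v, 4, x, 36, b), (v, 4, x, 4, x)}
Selection B ≠ B2: {(k, 17, n, 35, m), (k, 17, n, 40, v), (k, 35, m, 17, n), (k, 35, m, 40, v), (k, 40, v, 17, n), (k, 40, v, 35, m), (u, 12, y, 22, r), (u, 12, y, 4, m), (u, 22, r, 12, y), (u, 22, r, 4, m), (u, 4, m, 12, y), (u, 4, m, 22, r), (v, 12, c, 36, b), (v, 12, c, 4, x), (v, 36, b, 12, c), (v, 36, b, 4, x), (v, 4, x, 12, c), (v, 4, x, 36, b)}
Keep only column(s) A2, B2, E (9 duplicate(s) eliminated): {(12, c, v), (12, y, u), (17, n, k), (22, r, u), (35, m, k), (36, b, v), (4, m, u), (4, x, v), (40, v, k)}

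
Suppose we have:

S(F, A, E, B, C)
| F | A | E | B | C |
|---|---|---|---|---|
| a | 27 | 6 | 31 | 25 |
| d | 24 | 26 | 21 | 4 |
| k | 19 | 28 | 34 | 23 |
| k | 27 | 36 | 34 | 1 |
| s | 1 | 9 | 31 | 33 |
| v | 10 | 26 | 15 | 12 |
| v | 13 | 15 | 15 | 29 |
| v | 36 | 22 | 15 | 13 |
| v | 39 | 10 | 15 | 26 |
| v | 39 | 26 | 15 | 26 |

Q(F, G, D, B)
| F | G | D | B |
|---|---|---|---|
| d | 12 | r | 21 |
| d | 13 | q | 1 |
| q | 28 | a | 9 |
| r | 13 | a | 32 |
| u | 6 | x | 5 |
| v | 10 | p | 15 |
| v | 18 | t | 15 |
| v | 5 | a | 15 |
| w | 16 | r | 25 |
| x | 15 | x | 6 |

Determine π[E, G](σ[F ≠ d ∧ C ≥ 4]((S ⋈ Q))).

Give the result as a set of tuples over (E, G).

Natural join on F, B: {(d, 24, 26, 21, 4, 12, r), (v, 10, 26, 15, 12, 10, p), (v, 10, 26, 15, 12, 18, t), (v, 10, 26, 15, 12, 5, a), (v, 13, 15, 15, 29, 10, p), (v, 13, 15, 15, 29, 18, t), (v, 13, 15, 15, 29, 5, a), (v, 36, 22, 15, 13, 10, p), (v, 36, 22, 15, 13, 18, t), (v, 36, 22, 15, 13, 5, a), (v, 39, 10, 15, 26, 10, p), (v, 39, 10, 15, 26, 18, t), (v, 39, 10, 15, 26, 5, a), (v, 39, 26, 15, 26, 10, p), (v, 39, 26, 15, 26, 18, t), (v, 39, 26, 15, 26, 5, a)}
Filtering on F ≠ d ∧ C ≥ 4 leaves {(v, 10, 26, 15, 12, 10, p), (v, 10, 26, 15, 12, 18, t), (v, 10, 26, 15, 12, 5, a), (v, 13, 15, 15, 29, 10, p), (v, 13, 15, 15, 29, 18, t), (v, 13, 15, 15, 29, 5, a), (v, 36, 22, 15, 13, 10, p), (v, 36, 22, 15, 13, 18, t), (v, 36, 22, 15, 13, 5, a), (v, 39, 10, 15, 26, 10, p), (v, 39, 10, 15, 26, 18, t), (v, 39, 10, 15, 26, 5, a), (v, 39, 26, 15, 26, 10, p), (v, 39, 26, 15, 26, 18, t), (v, 39, 26, 15, 26, 5, a)}.
Keep only column(s) E, G (3 duplicate(s) eliminated): {(10, 10), (10, 18), (10, 5), (15, 10), (15, 18), (15, 5), (22, 10), (22, 18), (22, 5), (26, 10), (26, 18), (26, 5)}

{(10, 10), (10, 18), (10, 5), (15, 10), (15, 18), (15, 5), (22, 10), (22, 18), (22, 5), (26, 10), (26, 18), (26, 5)}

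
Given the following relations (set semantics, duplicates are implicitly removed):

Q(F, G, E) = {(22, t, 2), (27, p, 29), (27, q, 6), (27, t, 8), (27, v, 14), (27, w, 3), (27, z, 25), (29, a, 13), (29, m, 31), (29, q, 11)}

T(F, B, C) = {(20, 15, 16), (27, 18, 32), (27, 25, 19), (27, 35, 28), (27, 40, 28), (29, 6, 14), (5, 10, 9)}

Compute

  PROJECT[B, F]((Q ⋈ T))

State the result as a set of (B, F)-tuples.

Natural join on F: {(27, p, 29, 18, 32), (27, p, 29, 25, 19), (27, p, 29, 35, 28), (27, p, 29, 40, 28), (27, q, 6, 18, 32), (27, q, 6, 25, 19), (27, q, 6, 35, 28), (27, q, 6, 40, 28), (27, t, 8, 18, 32), (27, t, 8, 25, 19), (27, t, 8, 35, 28), (27, t, 8, 40, 28), (27, v, 14, 18, 32), (27, v, 14, 25, 19), (27, v, 14, 35, 28), (27, v, 14, 40, 28), (27, w, 3, 18, 32), (27, w, 3, 25, 19), (27, w, 3, 35, 28), (27, w, 3, 40, 28), (27, z, 25, 18, 32), (27, z, 25, 25, 19), (27, z, 25, 35, 28), (27, z, 25, 40, 28), (29, a, 13, 6, 14), (29, m, 31, 6, 14), (29, q, 11, 6, 14)}
Projecting to B, F (22 duplicate(s) eliminated): {(18, 27), (25, 27), (35, 27), (40, 27), (6, 29)}

{(18, 27), (25, 27), (35, 27), (40, 27), (6, 29)}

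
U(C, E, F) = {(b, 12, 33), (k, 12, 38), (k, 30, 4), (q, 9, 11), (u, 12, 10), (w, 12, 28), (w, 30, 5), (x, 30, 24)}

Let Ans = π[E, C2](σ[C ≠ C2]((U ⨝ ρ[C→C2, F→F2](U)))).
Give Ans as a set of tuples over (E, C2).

{(12, b), (12, k), (12, u), (12, w), (30, k), (30, w), (30, x)}

ρ[C→C2, F→F2]: schema becomes (C2, E, F2); tuples unchanged.
Natural join on E: {(b, 12, 33, b, 33), (b, 12, 33, k, 38), (b, 12, 33, u, 10), (b, 12, 33, w, 28), (k, 12, 38, b, 33), (k, 12, 38, k, 38), (k, 12, 38, u, 10), (k, 12, 38, w, 28), (k, 30, 4, k, 4), (k, 30, 4, w, 5), (k, 30, 4, x, 24), (q, 9, 11, q, 11), (u, 12, 10, b, 33), (u, 12, 10, k, 38), (u, 12, 10, u, 10), (u, 12, 10, w, 28), (w, 12, 28, b, 33), (w, 12, 28, k, 38), (w, 12, 28, u, 10), (w, 12, 28, w, 28), (w, 30, 5, k, 4), (w, 30, 5, w, 5), (w, 30, 5, x, 24), (x, 30, 24, k, 4), (x, 30, 24, w, 5), (x, 30, 24, x, 24)}
Selection C ≠ C2: {(b, 12, 33, k, 38), (b, 12, 33, u, 10), (b, 12, 33, w, 28), (k, 12, 38, b, 33), (k, 12, 38, u, 10), (k, 12, 38, w, 28), (k, 30, 4, w, 5), (k, 30, 4, x, 24), (u, 12, 10, b, 33), (u, 12, 10, k, 38), (u, 12, 10, w, 28), (w, 12, 28, b, 33), (w, 12, 28, k, 38), (w, 12, 28, u, 10), (w, 30, 5, k, 4), (w, 30, 5, x, 24), (x, 30, 24, k, 4), (x, 30, 24, w, 5)}
π[E, C2]: project onto (E, C2) (11 duplicate(s) eliminated) → {(12, b), (12, k), (12, u), (12, w), (30, k), (30, w), (30, x)}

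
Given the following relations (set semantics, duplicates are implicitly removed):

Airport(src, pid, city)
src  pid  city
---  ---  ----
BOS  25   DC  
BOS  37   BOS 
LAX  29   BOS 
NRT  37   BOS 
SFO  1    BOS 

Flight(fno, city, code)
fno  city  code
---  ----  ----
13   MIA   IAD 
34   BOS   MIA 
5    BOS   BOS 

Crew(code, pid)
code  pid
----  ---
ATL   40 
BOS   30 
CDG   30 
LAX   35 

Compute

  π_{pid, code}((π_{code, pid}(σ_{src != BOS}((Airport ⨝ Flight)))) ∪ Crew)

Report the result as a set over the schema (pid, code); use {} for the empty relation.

Natural join on city: {(BOS, 37, BOS, 34, MIA), (BOS, 37, BOS, 5, BOS), (LAX, 29, BOS, 34, MIA), (LAX, 29, BOS, 5, BOS), (NRT, 37, BOS, 34, MIA), (NRT, 37, BOS, 5, BOS), (SFO, 1, BOS, 34, MIA), (SFO, 1, BOS, 5, BOS)}
Filtering on src != BOS leaves {(LAX, 29, BOS, 34, MIA), (LAX, 29, BOS, 5, BOS), (NRT, 37, BOS, 34, MIA), (NRT, 37, BOS, 5, BOS), (SFO, 1, BOS, 34, MIA), (SFO, 1, BOS, 5, BOS)}.
π[code, pid]: project onto (code, pid) → {(BOS, 1), (BOS, 29), (BOS, 37), (MIA, 1), (MIA, 29), (MIA, 37)}
Taking the union: {(ATL, 40), (BOS, 1), (BOS, 29), (BOS, 30), (BOS, 37), (CDG, 30), (LAX, 35), (MIA, 1), (MIA, 29), (MIA, 37)}
π[pid, code]: project onto (pid, code) → {(1, BOS), (1, MIA), (29, BOS), (29, MIA), (30, BOS), (30, CDG), (35, LAX), (37, BOS), (37, MIA), (40, ATL)}

{(1, BOS), (1, MIA), (29, BOS), (29, MIA), (30, BOS), (30, CDG), (35, LAX), (37, BOS), (37, MIA), (40, ATL)}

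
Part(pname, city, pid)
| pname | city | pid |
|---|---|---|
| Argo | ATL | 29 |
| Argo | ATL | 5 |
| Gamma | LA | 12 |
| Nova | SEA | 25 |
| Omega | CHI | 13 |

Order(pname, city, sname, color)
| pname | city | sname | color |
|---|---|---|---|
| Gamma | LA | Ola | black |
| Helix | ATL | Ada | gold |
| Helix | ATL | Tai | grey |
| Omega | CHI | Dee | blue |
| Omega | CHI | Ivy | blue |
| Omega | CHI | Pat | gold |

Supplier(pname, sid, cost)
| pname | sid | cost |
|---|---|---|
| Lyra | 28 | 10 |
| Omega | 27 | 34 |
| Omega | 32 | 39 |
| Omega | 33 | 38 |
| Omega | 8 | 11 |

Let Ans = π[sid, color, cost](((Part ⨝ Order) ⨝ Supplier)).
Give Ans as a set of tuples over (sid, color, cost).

{(27, blue, 34), (27, gold, 34), (32, blue, 39), (32, gold, 39), (33, blue, 38), (33, gold, 38), (8, blue, 11), (8, gold, 11)}

Part ⋈ Order (natural join on pname, city): {(Gamma, LA, 12, Ola, black), (Omega, CHI, 13, Dee, blue), (Omega, CHI, 13, Ivy, blue), (Omega, CHI, 13, Pat, gold)}
(Part ⨝ Order) ⋈ Supplier (natural join on pname): {(Omega, CHI, 13, Dee, blue, 27, 34), (Omega, CHI, 13, Dee, blue, 32, 39), (Omega, CHI, 13, Dee, blue, 33, 38), (Omega, CHI, 13, Dee, blue, 8, 11), (Omega, CHI, 13, Ivy, blue, 27, 34), (Omega, CHI, 13, Ivy, blue, 32, 39), (Omega, CHI, 13, Ivy, blue, 33, 38), (Omega, CHI, 13, Ivy, blue, 8, 11), (Omega, CHI, 13, Pat, gold, 27, 34), (Omega, CHI, 13, Pat, gold, 32, 39), (Omega, CHI, 13, Pat, gold, 33, 38), (Omega, CHI, 13, Pat, gold, 8, 11)}
Projecting to sid, color, cost (4 duplicate(s) eliminated): {(27, blue, 34), (27, gold, 34), (32, blue, 39), (32, gold, 39), (33, blue, 38), (33, gold, 38), (8, blue, 11), (8, gold, 11)}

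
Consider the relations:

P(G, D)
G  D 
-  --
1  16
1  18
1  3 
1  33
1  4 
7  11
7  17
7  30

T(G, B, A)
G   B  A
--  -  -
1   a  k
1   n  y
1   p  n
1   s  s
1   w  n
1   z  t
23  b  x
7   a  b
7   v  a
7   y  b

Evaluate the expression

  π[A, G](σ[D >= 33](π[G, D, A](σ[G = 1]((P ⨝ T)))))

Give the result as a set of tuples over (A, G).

P ⋈ T (natural join on G): {(1, 16, a, k), (1, 16, n, y), (1, 16, p, n), (1, 16, s, s), (1, 16, w, n), (1, 16, z, t), (1, 18, a, k), (1, 18, n, y), (1, 18, p, n), (1, 18, s, s), (1, 18, w, n), (1, 18, z, t), (1, 3, a, k), (1, 3, n, y), (1, 3, p, n), (1, 3, s, s), (1, 3, w, n), (1, 3, z, t), (1, 33, a, k), (1, 33, n, y), (1, 33, p, n), (1, 33, s, s), (1, 33, w, n), (1, 33, z, t), (1, 4, a, k), (1, 4, n, y), (1, 4, p, n), (1, 4, s, s), (1, 4, w, n), (1, 4, z, t), (7, 11, a, b), (7, 11, v, a), (7, 11, y, b), (7, 17, a, b), (7, 17, v, a), (7, 17, y, b), (7, 30, a, b), (7, 30, v, a), (7, 30, y, b)}
Filtering on G = 1 leaves {(1, 16, a, k), (1, 16, n, y), (1, 16, p, n), (1, 16, s, s), (1, 16, w, n), (1, 16, z, t), (1, 18, a, k), (1, 18, n, y), (1, 18, p, n), (1, 18, s, s), (1, 18, w, n), (1, 18, z, t), (1, 3, a, k), (1, 3, n, y), (1, 3, p, n), (1, 3, s, s), (1, 3, w, n), (1, 3, z, t), (1, 33, a, k), (1, 33, n, y), (1, 33, p, n), (1, 33, s, s), (1, 33, w, n), (1, 33, z, t), (1, 4, a, k), (1, 4, n, y), (1, 4, p, n), (1, 4, s, s), (1, 4, w, n), (1, 4, z, t)}.
Keep only column(s) G, D, A (5 duplicate(s) eliminated): {(1, 16, k), (1, 16, n), (1, 16, s), (1, 16, t), (1, 16, y), (1, 18, k), (1, 18, n), (1, 18, s), (1, 18, t), (1, 18, y), (1, 3, k), (1, 3, n), (1, 3, s), (1, 3, t), (1, 3, y), (1, 33, k), (1, 33, n), (1, 33, s), (1, 33, t), (1, 33, y), (1, 4, k), (1, 4, n), (1, 4, s), (1, 4, t), (1, 4, y)}
Filtering on D >= 33 leaves {(1, 33, k), (1, 33, n), (1, 33, s), (1, 33, t), (1, 33, y)}.
Keep only column(s) A, G: {(k, 1), (n, 1), (s, 1), (t, 1), (y, 1)}

{(k, 1), (n, 1), (s, 1), (t, 1), (y, 1)}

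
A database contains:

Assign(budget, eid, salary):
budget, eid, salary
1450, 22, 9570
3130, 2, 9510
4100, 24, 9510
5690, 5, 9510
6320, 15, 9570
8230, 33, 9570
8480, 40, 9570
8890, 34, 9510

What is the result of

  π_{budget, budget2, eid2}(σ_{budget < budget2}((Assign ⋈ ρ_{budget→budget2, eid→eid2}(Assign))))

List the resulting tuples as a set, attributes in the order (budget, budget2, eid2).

{(1450, 6320, 15), (1450, 8230, 33), (1450, 8480, 40), (3130, 4100, 24), (3130, 5690, 5), (3130, 8890, 34), (4100, 5690, 5), (4100, 8890, 34), (5690, 8890, 34), (6320, 8230, 33), (6320, 8480, 40), (8230, 8480, 40)}

ρ[budget→budget2, eid→eid2]: schema becomes (budget2, eid2, salary); tuples unchanged.
Joining Assign and ρ_{budget→budget2, eid→eid2}(Assign) on salary yields {(1450, 22, 9570, 1450, 22), (1450, 22, 9570, 6320, 15), (1450, 22, 9570, 8230, 33), (1450, 22, 9570, 8480, 40), (3130, 2, 9510, 3130, 2), (3130, 2, 9510, 4100, 24), (3130, 2, 9510, 5690, 5), (3130, 2, 9510, 8890, 34), (4100, 24, 9510, 3130, 2), (4100, 24, 9510, 4100, 24), (4100, 24, 9510, 5690, 5), (4100, 24, 9510, 8890, 34), (5690, 5, 9510, 3130, 2), (5690, 5, 9510, 4100, 24), (5690, 5, 9510, 5690, 5), (5690, 5, 9510, 8890, 34), (6320, 15, 9570, 1450, 22), (6320, 15, 9570, 6320, 15), (6320, 15, 9570, 8230, 33), (6320, 15, 9570, 8480, 40), (8230, 33, 9570, 1450, 22), (8230, 33, 9570, 6320, 15), (8230, 33, 9570, 8230, 33), (8230, 33, 9570, 8480, 40), (8480, 40, 9570, 1450, 22), (8480, 40, 9570, 6320, 15), (8480, 40, 9570, 8230, 33), (8480, 40, 9570, 8480, 40), (8890, 34, 9510, 3130, 2), (8890, 34, 9510, 4100, 24), (8890, 34, 9510, 5690, 5), (8890, 34, 9510, 8890, 34)}.
Selection budget < budget2: {(1450, 22, 9570, 6320, 15), (1450, 22, 9570, 8230, 33), (1450, 22, 9570, 8480, 40), (3130, 2, 9510, 4100, 24), (3130, 2, 9510, 5690, 5), (3130, 2, 9510, 8890, 34), (4100, 24, 9510, 5690, 5), (4100, 24, 9510, 8890, 34), (5690, 5, 9510, 8890, 34), (6320, 15, 9570, 8230, 33), (6320, 15, 9570, 8480, 40), (8230, 33, 9570, 8480, 40)}
Keep only column(s) budget, budget2, eid2: {(1450, 6320, 15), (1450, 8230, 33), (1450, 8480, 40), (3130, 4100, 24), (3130, 5690, 5), (3130, 8890, 34), (4100, 5690, 5), (4100, 8890, 34), (5690, 8890, 34), (6320, 8230, 33), (6320, 8480, 40), (8230, 8480, 40)}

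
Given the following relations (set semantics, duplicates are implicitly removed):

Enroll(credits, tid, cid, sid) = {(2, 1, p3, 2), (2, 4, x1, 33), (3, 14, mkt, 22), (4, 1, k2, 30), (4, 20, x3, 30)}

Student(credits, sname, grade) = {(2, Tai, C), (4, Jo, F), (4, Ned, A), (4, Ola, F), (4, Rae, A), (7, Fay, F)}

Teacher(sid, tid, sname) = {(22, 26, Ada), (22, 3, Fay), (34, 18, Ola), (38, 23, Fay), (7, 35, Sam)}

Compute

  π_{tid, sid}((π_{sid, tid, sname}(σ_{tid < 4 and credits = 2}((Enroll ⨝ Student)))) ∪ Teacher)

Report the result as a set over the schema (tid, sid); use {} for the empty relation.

Natural join on credits: {(2, 1, p3, 2, Tai, C), (2, 4, x1, 33, Tai, C), (4, 1, k2, 30, Jo, F), (4, 1, k2, 30, Ned, A), (4, 1, k2, 30, Ola, F), (4, 1, k2, 30, Rae, A), (4, 20, x3, 30, Jo, F), (4, 20, x3, 30, Ned, A), (4, 20, x3, 30, Ola, F), (4, 20, x3, 30, Rae, A)}
Filtering on tid < 4 and credits = 2 leaves {(2, 1, p3, 2, Tai, C)}.
Projecting to sid, tid, sname: {(2, 1, Tai)}
Set union of the two operands is {(2, 1, Tai), (22, 26, Ada), (22, 3, Fay), (34, 18, Ola), (38, 23, Fay), (7, 35, Sam)}.
Projecting to tid, sid: {(1, 2), (18, 34), (23, 38), (26, 22), (3, 22), (35, 7)}

{(1, 2), (18, 34), (23, 38), (26, 22), (3, 22), (35, 7)}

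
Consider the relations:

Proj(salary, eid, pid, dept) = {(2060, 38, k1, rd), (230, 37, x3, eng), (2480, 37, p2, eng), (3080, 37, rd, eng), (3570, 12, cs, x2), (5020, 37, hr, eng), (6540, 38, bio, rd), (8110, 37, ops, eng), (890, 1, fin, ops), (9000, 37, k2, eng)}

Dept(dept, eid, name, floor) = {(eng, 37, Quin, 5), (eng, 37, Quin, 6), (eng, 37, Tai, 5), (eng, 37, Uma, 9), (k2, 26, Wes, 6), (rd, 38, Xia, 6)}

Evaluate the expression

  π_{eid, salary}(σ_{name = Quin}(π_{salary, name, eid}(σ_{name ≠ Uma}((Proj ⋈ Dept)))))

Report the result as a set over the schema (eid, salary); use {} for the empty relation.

{(37, 230), (37, 2480), (37, 3080), (37, 5020), (37, 8110), (37, 9000)}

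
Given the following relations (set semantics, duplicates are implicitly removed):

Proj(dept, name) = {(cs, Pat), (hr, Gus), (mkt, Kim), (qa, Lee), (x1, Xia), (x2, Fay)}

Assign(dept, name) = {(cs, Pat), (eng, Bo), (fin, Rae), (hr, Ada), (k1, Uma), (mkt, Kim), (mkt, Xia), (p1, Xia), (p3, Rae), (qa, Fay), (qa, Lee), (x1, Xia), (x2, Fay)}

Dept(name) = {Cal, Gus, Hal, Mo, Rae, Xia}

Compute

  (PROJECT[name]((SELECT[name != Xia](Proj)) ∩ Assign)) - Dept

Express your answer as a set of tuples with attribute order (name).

Apply σ_{name != Xia}; surviving tuples: {(cs, Pat), (hr, Gus), (mkt, Kim), (qa, Lee), (x2, Fay)}
Set intersection of the two operands is {(cs, Pat), (mkt, Kim), (qa, Lee), (x2, Fay)}.
Projecting to name: {Fay, Kim, Lee, Pat}
Set difference of the two operands is {Fay, Kim, Lee, Pat}.

{Fay, Kim, Lee, Pat}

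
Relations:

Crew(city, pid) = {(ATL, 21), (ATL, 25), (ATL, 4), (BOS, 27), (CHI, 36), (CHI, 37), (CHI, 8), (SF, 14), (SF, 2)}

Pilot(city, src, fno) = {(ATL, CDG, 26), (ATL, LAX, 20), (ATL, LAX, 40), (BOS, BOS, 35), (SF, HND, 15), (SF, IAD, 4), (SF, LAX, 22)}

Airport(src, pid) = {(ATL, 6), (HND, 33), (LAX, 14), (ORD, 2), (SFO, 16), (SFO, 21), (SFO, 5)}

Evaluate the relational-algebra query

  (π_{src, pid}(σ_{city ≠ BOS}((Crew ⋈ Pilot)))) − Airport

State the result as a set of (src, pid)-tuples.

{(CDG, 21), (CDG, 25), (CDG, 4), (HND, 14), (HND, 2), (IAD, 14), (IAD, 2), (LAX, 2), (LAX, 21), (LAX, 25), (LAX, 4)}

Natural join on city: {(ATL, 21, CDG, 26), (ATL, 21, LAX, 20), (ATL, 21, LAX, 40), (ATL, 25, CDG, 26), (ATL, 25, LAX, 20), (ATL, 25, LAX, 40), (ATL, 4, CDG, 26), (ATL, 4, LAX, 20), (ATL, 4, LAX, 40), (BOS, 27, BOS, 35), (SF, 14, HND, 15), (SF, 14, IAD, 4), (SF, 14, LAX, 22), (SF, 2, HND, 15), (SF, 2, IAD, 4), (SF, 2, LAX, 22)}
Filtering on city ≠ BOS leaves {(ATL, 21, CDG, 26), (ATL, 21, LAX, 20), (ATL, 21, LAX, 40), (ATL, 25, CDG, 26), (ATL, 25, LAX, 20), (ATL, 25, LAX, 40), (ATL, 4, CDG, 26), (ATL, 4, LAX, 20), (ATL, 4, LAX, 40), (SF, 14, HND, 15), (SF, 14, IAD, 4), (SF, 14, LAX, 22), (SF, 2, HND, 15), (SF, 2, IAD, 4), (SF, 2, LAX, 22)}.
Projecting to src, pid (3 duplicate(s) eliminated): {(CDG, 21), (CDG, 25), (CDG, 4), (HND, 14), (HND, 2), (IAD, 14), (IAD, 2), (LAX, 14), (LAX, 2), (LAX, 21), (LAX, 25), (LAX, 4)}
Set difference of the two operands is {(CDG, 21), (CDG, 25), (CDG, 4), (HND, 14), (HND, 2), (IAD, 14), (IAD, 2), (LAX, 2), (LAX, 21), (LAX, 25), (LAX, 4)}.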